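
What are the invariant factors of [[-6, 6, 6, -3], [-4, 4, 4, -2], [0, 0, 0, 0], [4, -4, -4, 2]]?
The Jordan structure of A has elementary divisors x^2, x, x. Arranging the block sizes at each eigenvalue in decreasing order and taking row products gives the invariant factors.

Invariant factors (smallest first, each dividing the next): x, x, x^2.

Check: the last factor x^2 is the minimal polynomial, and the product x^4 is the characteristic polynomial.

x, x, x^2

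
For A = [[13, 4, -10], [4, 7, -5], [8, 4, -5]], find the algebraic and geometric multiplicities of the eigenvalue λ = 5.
The characteristic polynomial is (x - 5)^3, so the factor x - 5 appears with exponent 3: the algebraic multiplicity is 3.

rank(A - 5I) = 1, so the eigenspace has dimension 3 - 1 = 2: the geometric multiplicity is 2.

Since 2 < 3, A is not diagonalizable.

algebraic multiplicity 3, geometric multiplicity 2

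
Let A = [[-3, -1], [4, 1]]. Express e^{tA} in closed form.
A has Jordan form J = [[-1, 1], [0, -1]] with A = PJP^{-1}, so e^{tA} = P e^{tJ} P^{-1}.

For a Jordan block J_k(λ), e^{tJ_k(λ)} = e^{λt} · (I + tN + t^2 N^2/2! + ... + t^{k-1} N^{k-1}/(k-1)!) where N is the nilpotent superdiagonal part.

Assembling the blocks and conjugating back gives the entries of e^{tA} as shown above.

e^{tA} = [[(1 - 2*t)*e^{-t}, -t*e^{-t}], [4*t*e^{-t}, (2*t + 1)*e^{-t}]]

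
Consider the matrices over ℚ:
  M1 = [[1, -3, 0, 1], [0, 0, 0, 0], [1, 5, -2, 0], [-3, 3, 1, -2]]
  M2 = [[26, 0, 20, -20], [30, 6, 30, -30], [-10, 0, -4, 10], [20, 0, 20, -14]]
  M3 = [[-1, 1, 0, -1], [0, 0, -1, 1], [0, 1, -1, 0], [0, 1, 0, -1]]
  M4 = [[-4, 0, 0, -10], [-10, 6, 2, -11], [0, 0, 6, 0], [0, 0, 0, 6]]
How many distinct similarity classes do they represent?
3 classes: {M1, M3}, {M2}, {M4}

Characteristic polynomials: χ_{M1} = x(x + 1)^3, χ_{M2} = (x - 6)^3(x + 4), χ_{M3} = x(x + 1)^3, χ_{M4} = (x - 6)^3(x + 4).

{M1, M3}: invariant factors x(x + 1)^3.

{M2}: invariant factors x - 6, x - 6, (x - 6)(x + 4).

{M4}: invariant factors x - 6, (x - 6)^2(x + 4).

Matrices are similar if and only if their invariant-factor lists agree; the partition into similarity classes is {M1, M3}, {M2}, {M4}.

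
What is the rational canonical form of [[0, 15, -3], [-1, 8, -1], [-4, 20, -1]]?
R = [[3, 0, 0], [0, 0, -3], [0, 1, 4]]

The invariant factors of A (the non-unit diagonal entries of the Smith normal form of xI - A over ℚ[x]) are x - 3, (x - 3)(x - 1), each dividing the next. The characteristic polynomial is their product, (x - 3)^2(x - 1).

The rational canonical form is the block-diagonal matrix of companion matrices C(f_i):
R = [[3, 0, 0], [0, 0, -3], [0, 1, 4]].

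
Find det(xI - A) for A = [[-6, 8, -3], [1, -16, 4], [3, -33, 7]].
xI - A = [[x + 6, -8, 3], [-1, x + 16, -4], [-3, 33, x - 7]].

Expanding det(xI - A) along the first row:
det(xI - A) = + (x + 6)·det([[x + 16, -4], [33, x - 7]]) - (-8)·det([[-1, -4], [-3, x - 7]]) + (3)·det([[-1, x + 16], [-3, 33]]).

Evaluating gives χ_A(x) = x^3 + 15x^2 + 75x + 125 = (x + 5)^3.

χ_A(x) = (x + 5)^3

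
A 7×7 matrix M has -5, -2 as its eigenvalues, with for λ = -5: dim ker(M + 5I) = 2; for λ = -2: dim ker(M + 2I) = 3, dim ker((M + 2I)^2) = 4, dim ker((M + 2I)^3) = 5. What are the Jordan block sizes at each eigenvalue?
Jordan blocks: (-5, 1), (-5, 1), (-2, 3), (-2, 1), (-2, 1)

λ = -5: successive nullity increments [2] count blocks of size ≥ k; block sizes are [1, 1].
λ = -2: successive nullity increments [3, 1, 1] count blocks of size ≥ k; block sizes are [3, 1, 1].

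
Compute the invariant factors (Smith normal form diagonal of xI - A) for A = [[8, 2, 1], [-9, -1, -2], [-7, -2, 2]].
(x - 3)^3

The Jordan structure of A has elementary divisors (x - 3)^3. Arranging the block sizes at each eigenvalue in decreasing order and taking row products gives the invariant factors.

Invariant factors (smallest first, each dividing the next): (x - 3)^3.

Check: the last factor (x - 3)^3 is the minimal polynomial, and the product (x - 3)^3 is the characteristic polynomial.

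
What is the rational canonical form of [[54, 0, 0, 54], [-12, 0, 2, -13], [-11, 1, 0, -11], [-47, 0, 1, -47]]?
The invariant factors of A (the non-unit diagonal entries of the Smith normal form of xI - A over ℚ[x]) are (x - 3)^3(x + 2), each dividing the next. The characteristic polynomial is their product, (x - 3)^3(x + 2).

The rational canonical form is the block-diagonal matrix of companion matrices C(f_i):
R = [[0, 0, 0, 54], [1, 0, 0, -27], [0, 1, 0, -9], [0, 0, 1, 7]].

R = [[0, 0, 0, 54], [1, 0, 0, -27], [0, 1, 0, -9], [0, 0, 1, 7]]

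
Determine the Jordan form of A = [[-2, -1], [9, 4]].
The characteristic polynomial is det(xI - A) = (x - 1)^2, so the eigenvalues are 1 (algebraic multiplicity 2).

For λ = 1: rank(A - I) = 1, rank((A - I)^2) = 0. The eigenspace has dimension 2 - 1 = 1, so there is 1 Jordan block; the rank sequence gives block sizes [2].

Assembling the blocks gives the Jordan form J above.

J = [[1, 1], [0, 1]]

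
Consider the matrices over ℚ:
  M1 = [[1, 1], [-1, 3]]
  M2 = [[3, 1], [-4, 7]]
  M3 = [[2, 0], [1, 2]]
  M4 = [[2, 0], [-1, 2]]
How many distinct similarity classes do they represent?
2 classes: {M1, M3, M4}, {M2}

Characteristic polynomials: χ_{M1} = (x - 2)^2, χ_{M2} = (x - 5)^2, χ_{M3} = (x - 2)^2, χ_{M4} = (x - 2)^2.

{M1, M3, M4}: invariant factors (x - 2)^2.

{M2}: invariant factors (x - 5)^2.

Matrices are similar if and only if their invariant-factor lists agree; the partition into similarity classes is {M1, M3, M4}, {M2}.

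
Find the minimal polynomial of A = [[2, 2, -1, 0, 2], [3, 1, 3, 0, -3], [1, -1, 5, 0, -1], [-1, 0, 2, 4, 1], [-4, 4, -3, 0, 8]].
m_A(x) = (x - 4)^3

The characteristic polynomial factors as (x - 4)^5. The minimal polynomial is ∏(x - λ)^{k_λ} where k_λ is the size of the largest Jordan block at λ.

For λ = 4: rank(A - 4I) = 3, and the largest Jordan block has size 3 (the smallest k with rank((A - 4I)^k) = rank((A - 4I)^(k+1))).

So m_A(x) = (x - 4)^3.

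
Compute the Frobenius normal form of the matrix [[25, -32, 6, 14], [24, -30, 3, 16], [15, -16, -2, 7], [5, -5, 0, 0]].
The invariant factors of A (the non-unit diagonal entries of the Smith normal form of xI - A over ℚ[x]) are x + 5, (x + 5)(x^2 - 3x + 1), each dividing the next. The characteristic polynomial is their product, (x + 5)^2(x^2 - 3x + 1).

The rational canonical form is the block-diagonal matrix of companion matrices C(f_i):
R = [[-5, 0, 0, 0], [0, 0, 0, -5], [0, 1, 0, 14], [0, 0, 1, -2]].

Note the characteristic polynomial does not split into linear factors over ℚ, so A has no Jordan form over ℚ; the rational canonical form exists over any field.

R = [[-5, 0, 0, 0], [0, 0, 0, -5], [0, 1, 0, 14], [0, 0, 1, -2]]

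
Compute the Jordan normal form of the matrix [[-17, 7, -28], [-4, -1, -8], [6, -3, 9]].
The characteristic polynomial is det(xI - A) = (x + 3)^3, so the eigenvalues are -3 (algebraic multiplicity 3).

For λ = -3: rank(A + 3I) = 1, rank((A + 3I)^2) = 0. The eigenspace has dimension 3 - 1 = 2, so there are 2 Jordan blocks; the rank sequence gives block sizes [2, 1].

Assembling the blocks gives the Jordan form J above.

J = [[-3, 1, 0], [0, -3, 0], [0, 0, -3]]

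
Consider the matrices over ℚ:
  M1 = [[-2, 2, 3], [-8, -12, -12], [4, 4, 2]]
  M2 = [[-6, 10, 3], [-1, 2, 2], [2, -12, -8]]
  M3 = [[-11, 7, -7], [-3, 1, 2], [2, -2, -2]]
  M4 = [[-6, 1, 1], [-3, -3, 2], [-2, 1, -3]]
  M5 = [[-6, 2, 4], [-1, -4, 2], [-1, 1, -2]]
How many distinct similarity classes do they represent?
Characteristic polynomials: χ_{M1} = (x + 4)^3, χ_{M2} = (x + 4)^3, χ_{M3} = (x + 4)^3, χ_{M4} = (x + 4)^3, χ_{M5} = (x + 4)^3.

{M1}: invariant factors x + 4, (x + 4)^2.

{M2, M3, M4, M5}: invariant factors (x + 4)^3.

Matrices are similar if and only if their invariant-factor lists agree; the partition into similarity classes is {M1}, {M2, M3, M4, M5}.

2 classes: {M1}, {M2, M3, M4, M5}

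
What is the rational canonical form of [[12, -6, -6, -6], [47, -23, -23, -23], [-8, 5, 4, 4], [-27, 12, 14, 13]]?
The invariant factors of A (the non-unit diagonal entries of the Smith normal form of xI - A over ℚ[x]) are (x - 6)(x^3 - 4x - 1), each dividing the next. The characteristic polynomial is their product, (x - 6)(x^3 - 4x - 1).

The rational canonical form is the block-diagonal matrix of companion matrices C(f_i):
R = [[0, 0, 0, -6], [1, 0, 0, -23], [0, 1, 0, 4], [0, 0, 1, 6]].

Note the characteristic polynomial does not split into linear factors over ℚ, so A has no Jordan form over ℚ; the rational canonical form exists over any field.

R = [[0, 0, 0, -6], [1, 0, 0, -23], [0, 1, 0, 4], [0, 0, 1, 6]]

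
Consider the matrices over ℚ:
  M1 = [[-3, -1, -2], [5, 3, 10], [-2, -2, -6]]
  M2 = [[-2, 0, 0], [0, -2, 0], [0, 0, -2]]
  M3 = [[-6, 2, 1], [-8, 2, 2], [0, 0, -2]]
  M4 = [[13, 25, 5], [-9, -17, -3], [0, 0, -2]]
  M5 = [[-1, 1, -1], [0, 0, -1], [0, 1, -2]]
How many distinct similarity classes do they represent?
Characteristic polynomials: χ_{M1} = (x + 2)^3, χ_{M2} = (x + 2)^3, χ_{M3} = (x + 2)^3, χ_{M4} = (x + 2)^3, χ_{M5} = (x + 1)^3.

{M1, M3, M4}: invariant factors x + 2, (x + 2)^2.

{M2}: invariant factors x + 2, x + 2, x + 2.

{M5}: invariant factors x + 1, (x + 1)^2.

Matrices are similar if and only if their invariant-factor lists agree; the partition into similarity classes is {M1, M3, M4}, {M2}, {M5}.

3 classes: {M1, M3, M4}, {M2}, {M5}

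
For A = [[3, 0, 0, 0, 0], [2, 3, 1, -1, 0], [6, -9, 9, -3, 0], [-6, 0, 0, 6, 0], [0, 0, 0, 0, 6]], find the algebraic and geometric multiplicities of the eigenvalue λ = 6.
The characteristic polynomial is (x - 6)^4(x - 3), so the factor x - 6 appears with exponent 4: the algebraic multiplicity is 4.

rank(A - 6I) = 2, so the eigenspace has dimension 5 - 2 = 3: the geometric multiplicity is 3.

Since 3 < 4, A is not diagonalizable.

algebraic multiplicity 4, geometric multiplicity 3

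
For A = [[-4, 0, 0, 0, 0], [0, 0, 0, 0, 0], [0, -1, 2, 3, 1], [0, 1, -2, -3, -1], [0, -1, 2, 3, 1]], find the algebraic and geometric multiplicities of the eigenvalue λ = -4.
algebraic multiplicity 1, geometric multiplicity 1

The characteristic polynomial is x^4(x + 4), so the factor x + 4 appears with exponent 1: the algebraic multiplicity is 1.

rank(A + 4I) = 4, so the eigenspace has dimension 5 - 4 = 1: the geometric multiplicity is 1.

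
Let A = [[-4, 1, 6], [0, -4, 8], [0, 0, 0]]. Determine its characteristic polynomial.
χ_A(x) = x(x + 4)^2

xI - A = [[x + 4, -1, -6], [0, x + 4, -8], [0, 0, x]].

Expanding det(xI - A) along the first row:
det(xI - A) = + (x + 4)·det([[x + 4, -8], [0, x]]) - (-1)·det([[0, -8], [0, x]]) + (-6)·det([[0, x + 4], [0, 0]]).

Evaluating gives χ_A(x) = x^3 + 8x^2 + 16x = x(x + 4)^2.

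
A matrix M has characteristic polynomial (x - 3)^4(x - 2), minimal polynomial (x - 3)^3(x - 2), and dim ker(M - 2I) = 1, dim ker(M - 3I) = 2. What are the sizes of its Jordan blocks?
λ = 2: algebraic multiplicity 1 (exponent in χ_M), largest block size 1 (exponent in m_M), 1 block (geometric multiplicity). This forces block sizes [1].
λ = 3: algebraic multiplicity 4 (exponent in χ_M), largest block size 3 (exponent in m_M), 2 blocks (geometric multiplicity). These force block sizes [3, 1].

Jordan blocks: (2, 1), (3, 3), (3, 1)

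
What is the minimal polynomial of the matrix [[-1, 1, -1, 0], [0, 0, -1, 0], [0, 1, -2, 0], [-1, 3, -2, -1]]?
m_A(x) = (x + 1)^2

The characteristic polynomial factors as (x + 1)^4. The minimal polynomial is ∏(x - λ)^{k_λ} where k_λ is the size of the largest Jordan block at λ.

For λ = -1: rank(A + I) = 2, and the largest Jordan block has size 2 (the smallest k with rank((A + I)^k) = rank((A + I)^(k+1))).

So m_A(x) = (x + 1)^2.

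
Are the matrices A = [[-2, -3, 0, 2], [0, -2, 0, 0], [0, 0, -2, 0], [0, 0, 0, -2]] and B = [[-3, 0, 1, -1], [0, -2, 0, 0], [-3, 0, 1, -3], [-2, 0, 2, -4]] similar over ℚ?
Two matrices over a field are similar if and only if they have the same invariant factors.

Both A and B have characteristic polynomial (x + 2)^4 and minimal polynomial (x + 2)^2. Computing further, both have invariant factors x + 2, x + 2, (x + 2)^2. Hence A and B are similar.

Yes.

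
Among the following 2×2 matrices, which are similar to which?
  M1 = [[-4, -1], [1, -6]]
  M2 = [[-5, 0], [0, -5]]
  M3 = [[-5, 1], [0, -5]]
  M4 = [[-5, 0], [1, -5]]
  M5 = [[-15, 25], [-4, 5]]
Characteristic polynomials: χ_{M1} = (x + 5)^2, χ_{M2} = (x + 5)^2, χ_{M3} = (x + 5)^2, χ_{M4} = (x + 5)^2, χ_{M5} = (x + 5)^2.

{M1, M3, M4, M5}: invariant factors (x + 5)^2.

{M2}: invariant factors x + 5, x + 5.

Matrices are similar if and only if their invariant-factor lists agree; the partition into similarity classes is {M1, M3, M4, M5}, {M2}.

2 classes: {M1, M3, M4, M5}, {M2}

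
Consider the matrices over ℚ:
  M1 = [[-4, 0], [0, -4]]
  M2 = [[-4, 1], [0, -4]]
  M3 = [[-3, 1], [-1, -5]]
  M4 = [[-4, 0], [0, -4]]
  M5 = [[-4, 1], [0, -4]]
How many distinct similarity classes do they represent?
Characteristic polynomials: χ_{M1} = (x + 4)^2, χ_{M2} = (x + 4)^2, χ_{M3} = (x + 4)^2, χ_{M4} = (x + 4)^2, χ_{M5} = (x + 4)^2.

{M1, M4}: invariant factors x + 4, x + 4.

{M2, M3, M5}: invariant factors (x + 4)^2.

Matrices are similar if and only if their invariant-factor lists agree; the partition into similarity classes is {M1, M4}, {M2, M3, M5}.

2 classes: {M1, M4}, {M2, M3, M5}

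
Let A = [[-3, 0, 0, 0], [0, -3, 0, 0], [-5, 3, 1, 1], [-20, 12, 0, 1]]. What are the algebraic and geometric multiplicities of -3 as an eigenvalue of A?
The characteristic polynomial is (x - 1)^2(x + 3)^2, so the factor x + 3 appears with exponent 2: the algebraic multiplicity is 2.

rank(A + 3I) = 2, so the eigenspace has dimension 4 - 2 = 2: the geometric multiplicity is 2.

algebraic multiplicity 2, geometric multiplicity 2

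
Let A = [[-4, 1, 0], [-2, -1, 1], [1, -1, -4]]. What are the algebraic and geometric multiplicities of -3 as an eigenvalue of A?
algebraic multiplicity 3, geometric multiplicity 1

The characteristic polynomial is (x + 3)^3, so the factor x + 3 appears with exponent 3: the algebraic multiplicity is 3.

rank(A + 3I) = 2, so the eigenspace has dimension 3 - 2 = 1: the geometric multiplicity is 1.

Since 1 < 3, A is not diagonalizable.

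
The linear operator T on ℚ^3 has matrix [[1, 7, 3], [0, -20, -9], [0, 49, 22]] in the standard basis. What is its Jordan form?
The characteristic polynomial is det(xI - A) = (x - 1)^3, so the eigenvalues are 1 (algebraic multiplicity 3).

For λ = 1: rank(A - I) = 1, rank((A - I)^2) = 0. The eigenspace has dimension 3 - 1 = 2, so there are 2 Jordan blocks; the rank sequence gives block sizes [2, 1].

Assembling the blocks gives the Jordan form J above.

J = [[1, 1, 0], [0, 1, 0], [0, 0, 1]]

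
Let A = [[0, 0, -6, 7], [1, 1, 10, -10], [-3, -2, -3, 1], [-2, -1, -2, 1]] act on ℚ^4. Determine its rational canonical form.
The invariant factors of A (the non-unit diagonal entries of the Smith normal form of xI - A over ℚ[x]) are (x + 1)(x^3 + 3x + 3), each dividing the next. The characteristic polynomial is their product, (x + 1)(x^3 + 3x + 3).

The rational canonical form is the block-diagonal matrix of companion matrices C(f_i):
R = [[0, 0, 0, -3], [1, 0, 0, -6], [0, 1, 0, -3], [0, 0, 1, -1]].

Note the characteristic polynomial does not split into linear factors over ℚ, so A has no Jordan form over ℚ; the rational canonical form exists over any field.

R = [[0, 0, 0, -3], [1, 0, 0, -6], [0, 1, 0, -3], [0, 0, 1, -1]]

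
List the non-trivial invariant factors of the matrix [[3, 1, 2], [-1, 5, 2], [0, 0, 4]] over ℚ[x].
The Jordan structure of A has elementary divisors (x - 4)^2, (x - 4). Arranging the block sizes at each eigenvalue in decreasing order and taking row products gives the invariant factors.

Invariant factors (smallest first, each dividing the next): x - 4, (x - 4)^2.

Check: the last factor (x - 4)^2 is the minimal polynomial, and the product (x - 4)^3 is the characteristic polynomial.

x - 4, (x - 4)^2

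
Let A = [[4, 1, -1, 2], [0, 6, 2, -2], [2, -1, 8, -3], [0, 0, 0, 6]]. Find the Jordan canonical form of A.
J = [[6, 1, 0, 0], [0, 6, 1, 0], [0, 0, 6, 0], [0, 0, 0, 6]]

The characteristic polynomial is det(xI - A) = (x - 6)^4, so the eigenvalues are 6 (algebraic multiplicity 4).

For λ = 6: rank(A - 6I) = 2, rank((A - 6I)^2) = 1, rank((A - 6I)^3) = 0. The eigenspace has dimension 4 - 2 = 2, so there are 2 Jordan blocks; the rank sequence gives block sizes [3, 1].

Assembling the blocks gives the Jordan form J above.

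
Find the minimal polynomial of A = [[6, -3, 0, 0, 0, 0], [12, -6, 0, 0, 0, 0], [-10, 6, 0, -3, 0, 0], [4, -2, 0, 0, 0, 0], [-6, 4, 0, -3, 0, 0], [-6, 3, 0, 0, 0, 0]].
m_A(x) = x^2

The characteristic polynomial factors as x^6. The minimal polynomial is ∏(x - λ)^{k_λ} where k_λ is the size of the largest Jordan block at λ.

For λ = 0: rank(A) = 2, and the largest Jordan block has size 2 (the smallest k with rank(A^k) = rank(A^(k+1))).

So m_A(x) = x^2.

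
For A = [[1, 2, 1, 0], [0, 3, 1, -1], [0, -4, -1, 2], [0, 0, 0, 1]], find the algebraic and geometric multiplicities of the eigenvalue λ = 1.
algebraic multiplicity 4, geometric multiplicity 2

The characteristic polynomial is (x - 1)^4, so the factor x - 1 appears with exponent 4: the algebraic multiplicity is 4.

rank(A - I) = 2, so the eigenspace has dimension 4 - 2 = 2: the geometric multiplicity is 2.

Since 2 < 4, A is not diagonalizable.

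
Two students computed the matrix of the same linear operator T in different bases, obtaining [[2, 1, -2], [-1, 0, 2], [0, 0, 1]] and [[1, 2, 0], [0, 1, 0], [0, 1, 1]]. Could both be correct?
Two matrices over a field are similar if and only if they have the same invariant factors.

Both A and B have characteristic polynomial (x - 1)^3 and minimal polynomial (x - 1)^2. Computing further, both have invariant factors x - 1, (x - 1)^2. Hence A and B are similar.

Yes.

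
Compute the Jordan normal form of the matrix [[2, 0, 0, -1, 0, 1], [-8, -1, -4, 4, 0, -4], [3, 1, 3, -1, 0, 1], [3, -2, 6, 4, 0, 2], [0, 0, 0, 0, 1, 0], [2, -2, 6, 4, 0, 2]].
The characteristic polynomial is det(xI - A) = (x - 6)(x - 1)^5, so the eigenvalues are 1 (algebraic multiplicity 5), 6 (algebraic multiplicity 1).

For λ = 1: rank(A - I) = 3, rank((A - I)^2) = 1. The eigenspace has dimension 6 - 3 = 3, so there are 3 Jordan blocks; the rank sequence gives block sizes [2, 2, 1].

For λ = 6: algebraic multiplicity 1 gives one 1×1 block.

Assembling the blocks gives the Jordan form J above.

J = [[1, 1, 0, 0, 0, 0], [0, 1, 0, 0, 0, 0], [0, 0, 1, 1, 0, 0], [0, 0, 0, 1, 0, 0], [0, 0, 0, 0, 1, 0], [0, 0, 0, 0, 0, 6]]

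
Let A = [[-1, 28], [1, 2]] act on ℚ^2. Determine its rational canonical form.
R = [[0, 30], [1, 1]]

The invariant factors of A (the non-unit diagonal entries of the Smith normal form of xI - A over ℚ[x]) are (x - 6)(x + 5), each dividing the next. The characteristic polynomial is their product, (x - 6)(x + 5).

The rational canonical form is the block-diagonal matrix of companion matrices C(f_i):
R = [[0, 30], [1, 1]].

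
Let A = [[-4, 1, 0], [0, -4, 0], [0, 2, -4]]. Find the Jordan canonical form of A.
J = [[-4, 1, 0], [0, -4, 0], [0, 0, -4]]

The characteristic polynomial is det(xI - A) = (x + 4)^3, so the eigenvalues are -4 (algebraic multiplicity 3).

For λ = -4: rank(A + 4I) = 1, rank((A + 4I)^2) = 0. The eigenspace has dimension 3 - 1 = 2, so there are 2 Jordan blocks; the rank sequence gives block sizes [2, 1].

Assembling the blocks gives the Jordan form J above.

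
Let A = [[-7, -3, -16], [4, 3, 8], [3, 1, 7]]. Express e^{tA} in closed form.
e^{tA} = [[(2*t^2 - 8*t + 1)*e^{t}, t*(t - 3)*e^{t}, 4*t*(t - 4)*e^{t}], [4*t*e^{t}, (2*t + 1)*e^{t}, 8*t*e^{t}], [t*(3 - t)*e^{t}, t*(2 - t)*e^{t}/2, (-2*t^2 + 6*t + 1)*e^{t}]]

A has Jordan form J = [[1, 1, 0], [0, 1, 1], [0, 0, 1]] with A = PJP^{-1}, so e^{tA} = P e^{tJ} P^{-1}.

For a Jordan block J_k(λ), e^{tJ_k(λ)} = e^{λt} · (I + tN + t^2 N^2/2! + ... + t^{k-1} N^{k-1}/(k-1)!) where N is the nilpotent superdiagonal part.

Assembling the blocks and conjugating back gives the entries of e^{tA} as shown above.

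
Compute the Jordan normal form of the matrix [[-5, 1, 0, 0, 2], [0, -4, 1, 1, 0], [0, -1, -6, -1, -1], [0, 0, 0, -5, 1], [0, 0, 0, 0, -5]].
The characteristic polynomial is det(xI - A) = (x + 5)^5, so the eigenvalues are -5 (algebraic multiplicity 5).

For λ = -5: rank(A + 5I) = 3, rank((A + 5I)^2) = 1, rank((A + 5I)^3) = 0. The eigenspace has dimension 5 - 3 = 2, so there are 2 Jordan blocks; the rank sequence gives block sizes [3, 2].

Assembling the blocks gives the Jordan form J above.

J = [[-5, 1, 0, 0, 0], [0, -5, 1, 0, 0], [0, 0, -5, 0, 0], [0, 0, 0, -5, 1], [0, 0, 0, 0, -5]]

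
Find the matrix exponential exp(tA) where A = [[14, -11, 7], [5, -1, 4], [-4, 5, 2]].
e^{tA} = [[(-t^2 + 9*t + 1)*e^{5*t}, t*(t - 11)*e^{5*t}, t*(7 - t)*e^{5*t}], [t*(10 - t)*e^{5*t}/2, (t^2 - 12*t + 2)*e^{5*t}/2, t*(8 - t)*e^{5*t}/2], [t*(t - 8)*e^{5*t}/2, t*(10 - t)*e^{5*t}/2, (t^2 - 6*t + 2)*e^{5*t}/2]]

A has Jordan form J = [[5, 1, 0], [0, 5, 1], [0, 0, 5]] with A = PJP^{-1}, so e^{tA} = P e^{tJ} P^{-1}.

For a Jordan block J_k(λ), e^{tJ_k(λ)} = e^{λt} · (I + tN + t^2 N^2/2! + ... + t^{k-1} N^{k-1}/(k-1)!) where N is the nilpotent superdiagonal part.

Assembling the blocks and conjugating back gives the entries of e^{tA} as shown above.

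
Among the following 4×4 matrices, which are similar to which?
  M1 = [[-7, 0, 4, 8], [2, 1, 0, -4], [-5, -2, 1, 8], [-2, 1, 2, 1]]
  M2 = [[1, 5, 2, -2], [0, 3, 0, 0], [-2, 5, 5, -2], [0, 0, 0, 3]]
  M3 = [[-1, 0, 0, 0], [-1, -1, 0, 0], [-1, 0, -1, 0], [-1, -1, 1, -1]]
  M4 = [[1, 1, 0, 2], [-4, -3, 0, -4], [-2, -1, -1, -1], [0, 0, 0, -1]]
2 classes: {M1, M3, M4}, {M2}

Characteristic polynomials: χ_{M1} = (x + 1)^4, χ_{M2} = (x - 3)^4, χ_{M3} = (x + 1)^4, χ_{M4} = (x + 1)^4.

{M1, M3, M4}: invariant factors (x + 1)^2, (x + 1)^2.

{M2}: invariant factors x - 3, x - 3, (x - 3)^2.

Matrices are similar if and only if their invariant-factor lists agree; the partition into similarity classes is {M1, M3, M4}, {M2}.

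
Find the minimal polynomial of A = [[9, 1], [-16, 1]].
The characteristic polynomial factors as (x - 5)^2. The minimal polynomial is ∏(x - λ)^{k_λ} where k_λ is the size of the largest Jordan block at λ.

For λ = 5: rank(A - 5I) = 1, and the largest Jordan block has size 2 (the smallest k with rank((A - 5I)^k) = rank((A - 5I)^(k+1))).

So m_A(x) = (x - 5)^2.

m_A(x) = (x - 5)^2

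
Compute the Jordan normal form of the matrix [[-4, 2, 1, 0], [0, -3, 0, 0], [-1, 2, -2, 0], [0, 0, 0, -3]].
J = [[-3, 1, 0, 0], [0, -3, 0, 0], [0, 0, -3, 0], [0, 0, 0, -3]]

The characteristic polynomial is det(xI - A) = (x + 3)^4, so the eigenvalues are -3 (algebraic multiplicity 4).

For λ = -3: rank(A + 3I) = 1, rank((A + 3I)^2) = 0. The eigenspace has dimension 4 - 1 = 3, so there are 3 Jordan blocks; the rank sequence gives block sizes [2, 1, 1].

Assembling the blocks gives the Jordan form J above.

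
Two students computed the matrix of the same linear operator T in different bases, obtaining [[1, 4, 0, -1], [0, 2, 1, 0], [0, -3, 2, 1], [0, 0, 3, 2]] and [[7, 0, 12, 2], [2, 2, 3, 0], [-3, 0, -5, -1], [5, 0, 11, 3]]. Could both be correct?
Two matrices over a field are similar if and only if they have the same invariant factors.

Both A and B have characteristic polynomial (x - 2)^3(x - 1) and minimal polynomial (x - 2)^3(x - 1). Computing further, both have invariant factors (x - 2)^3(x - 1). Hence A and B are similar.

Yes.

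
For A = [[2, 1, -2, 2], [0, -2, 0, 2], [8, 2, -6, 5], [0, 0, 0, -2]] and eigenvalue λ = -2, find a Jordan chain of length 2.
We seek v_1 ∈ ker((A + 2I)^2) \ ker(A + 2I), then set v_{i+1} = (A + 2I) v_i.

One such chain is v_1 = [[0, 3, 1, 0]]^T, v_2 = [[1, 0, 2, 0]]^T. Check: (A + 2I) v_2 = [[0, 0, 0, 0]]^T = 0.

v_1 = [[0, 3, 1, 0]]^T, v_2 = [[1, 0, 2, 0]]^T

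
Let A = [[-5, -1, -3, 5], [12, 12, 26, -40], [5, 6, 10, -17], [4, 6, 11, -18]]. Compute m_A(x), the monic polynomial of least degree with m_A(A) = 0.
m_A(x) = (x - 5)(x + 2)^3

The characteristic polynomial factors as (x - 5)(x + 2)^3. The minimal polynomial is ∏(x - λ)^{k_λ} where k_λ is the size of the largest Jordan block at λ.

For λ = -2: rank(A + 2I) = 3, and the largest Jordan block has size 3 (the smallest k with rank((A + 2I)^k) = rank((A + 2I)^(k+1))).
For λ = 5: rank(A - 5I) = 3, and the largest Jordan block has size 1 (the smallest k with rank((A - 5I)^k) = rank((A - 5I)^(k+1))).

So m_A(x) = (x - 5)(x + 2)^3.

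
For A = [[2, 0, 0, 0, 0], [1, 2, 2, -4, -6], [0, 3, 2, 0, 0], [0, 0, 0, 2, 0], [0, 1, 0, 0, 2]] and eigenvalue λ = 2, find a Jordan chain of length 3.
We seek v_1 ∈ ker((A - 2I)^3) \ ker((A - 2I)^2), then set v_{i+1} = (A - 2I) v_i.

One such chain is v_1 = [[1, 0, 0, 0, 0]]^T, v_2 = [[0, 1, 0, 0, 0]]^T, v_3 = [[0, 0, 3, 0, 1]]^T. Check: (A - 2I) v_3 = [[0, 0, 0, 0, 0]]^T = 0.

v_1 = [[1, 0, 0, 0, 0]]^T, v_2 = [[0, 1, 0, 0, 0]]^T, v_3 = [[0, 0, 3, 0, 1]]^T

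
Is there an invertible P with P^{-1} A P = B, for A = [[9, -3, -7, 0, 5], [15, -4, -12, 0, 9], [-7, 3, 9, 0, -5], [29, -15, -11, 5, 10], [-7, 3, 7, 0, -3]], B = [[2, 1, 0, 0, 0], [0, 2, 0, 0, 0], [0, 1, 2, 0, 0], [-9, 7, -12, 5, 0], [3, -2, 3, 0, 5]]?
Yes.

Two matrices over a field are similar if and only if they have the same invariant factors.

Both A and B have characteristic polynomial (x - 5)^2(x - 2)^3 and minimal polynomial (x - 5)(x - 2)^2. Computing further, both have invariant factors (x - 5)(x - 2), (x - 5)(x - 2)^2. Hence A and B are similar.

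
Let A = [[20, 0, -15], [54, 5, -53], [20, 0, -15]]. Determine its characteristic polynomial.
χ_A(x) = x(x - 5)^2

xI - A = [[x - 20, 0, 15], [-54, x - 5, 53], [-20, 0, x + 15]].

Expanding det(xI - A) along the first row:
det(xI - A) = + (x - 20)·det([[x - 5, 53], [0, x + 15]]) - (0)·det([[-54, 53], [-20, x + 15]]) + (15)·det([[-54, x - 5], [-20, 0]]).

Evaluating gives χ_A(x) = x^3 - 10x^2 + 25x = x(x - 5)^2.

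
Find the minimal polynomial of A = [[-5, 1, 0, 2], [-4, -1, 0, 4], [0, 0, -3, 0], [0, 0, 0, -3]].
m_A(x) = (x + 3)^2

The characteristic polynomial factors as (x + 3)^4. The minimal polynomial is ∏(x - λ)^{k_λ} where k_λ is the size of the largest Jordan block at λ.

For λ = -3: rank(A + 3I) = 1, and the largest Jordan block has size 2 (the smallest k with rank((A + 3I)^k) = rank((A + 3I)^(k+1))).

So m_A(x) = (x + 3)^2.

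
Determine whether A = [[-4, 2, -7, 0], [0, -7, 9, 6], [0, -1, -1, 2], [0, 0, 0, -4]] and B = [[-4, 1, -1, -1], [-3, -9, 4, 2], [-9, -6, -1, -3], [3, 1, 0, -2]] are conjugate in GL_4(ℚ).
Two matrices over a field are similar if and only if they have the same invariant factors.

Both A and B have characteristic polynomial (x + 4)^4 and minimal polynomial (x + 4)^3. Computing further, both have invariant factors x + 4, (x + 4)^3. Hence A and B are similar.

Yes.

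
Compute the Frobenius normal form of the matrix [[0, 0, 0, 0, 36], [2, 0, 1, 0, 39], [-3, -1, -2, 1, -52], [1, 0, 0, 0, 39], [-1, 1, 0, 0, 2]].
R = [[0, 0, 0, 0, 36], [1, 0, 0, 0, 39], [0, 1, 0, 0, 28], [0, 0, 1, 0, 6], [0, 0, 0, 1, 0]]

The invariant factors of A (the non-unit diagonal entries of the Smith normal form of xI - A over ℚ[x]) are (x - 4)(x^2 + 2x + 3)^2, each dividing the next. The characteristic polynomial is their product, (x - 4)(x^2 + 2x + 3)^2.

The rational canonical form is the block-diagonal matrix of companion matrices C(f_i):
R = [[0, 0, 0, 0, 36], [1, 0, 0, 0, 39], [0, 1, 0, 0, 28], [0, 0, 1, 0, 6], [0, 0, 0, 1, 0]].

Note the characteristic polynomial does not split into linear factors over ℚ, so A has no Jordan form over ℚ; the rational canonical form exists over any field.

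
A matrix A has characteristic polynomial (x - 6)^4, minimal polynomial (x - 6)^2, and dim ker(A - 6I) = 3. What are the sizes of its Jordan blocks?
λ = 6: algebraic multiplicity 4 (exponent in χ_A), largest block size 2 (exponent in m_A), 3 blocks (geometric multiplicity). These force block sizes [2, 1, 1].

Jordan blocks: (6, 2), (6, 1), (6, 1)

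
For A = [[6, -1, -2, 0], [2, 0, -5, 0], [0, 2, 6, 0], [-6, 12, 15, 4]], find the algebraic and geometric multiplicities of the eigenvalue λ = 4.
algebraic multiplicity 4, geometric multiplicity 2

The characteristic polynomial is (x - 4)^4, so the factor x - 4 appears with exponent 4: the algebraic multiplicity is 4.

rank(A - 4I) = 2, so the eigenspace has dimension 4 - 2 = 2: the geometric multiplicity is 2.

Since 2 < 4, A is not diagonalizable.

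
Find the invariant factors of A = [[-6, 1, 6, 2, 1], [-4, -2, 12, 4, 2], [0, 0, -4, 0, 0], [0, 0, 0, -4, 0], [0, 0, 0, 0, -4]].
x + 4, x + 4, x + 4, (x + 4)^2

The Jordan structure of A has elementary divisors (x + 4)^2, (x + 4), (x + 4), (x + 4). Arranging the block sizes at each eigenvalue in decreasing order and taking row products gives the invariant factors.

Invariant factors (smallest first, each dividing the next): x + 4, x + 4, x + 4, (x + 4)^2.

Check: the last factor (x + 4)^2 is the minimal polynomial, and the product (x + 4)^5 is the characteristic polynomial.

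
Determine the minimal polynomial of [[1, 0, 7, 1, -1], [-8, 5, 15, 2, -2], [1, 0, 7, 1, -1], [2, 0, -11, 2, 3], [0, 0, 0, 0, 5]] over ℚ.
The characteristic polynomial factors as x(x - 5)^4. The minimal polynomial is ∏(x - λ)^{k_λ} where k_λ is the size of the largest Jordan block at λ.

For λ = 0: rank(A) = 4, and the largest Jordan block has size 1 (the smallest k with rank(A^k) = rank(A^(k+1))).
For λ = 5: rank(A - 5I) = 3, and the largest Jordan block has size 3 (the smallest k with rank((A - 5I)^k) = rank((A - 5I)^(k+1))).

So m_A(x) = x(x - 5)^3.

m_A(x) = x(x - 5)^3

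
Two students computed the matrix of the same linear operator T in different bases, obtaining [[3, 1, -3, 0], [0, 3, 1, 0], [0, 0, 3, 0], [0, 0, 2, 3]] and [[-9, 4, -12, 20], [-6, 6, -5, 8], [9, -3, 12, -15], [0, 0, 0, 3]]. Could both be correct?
Yes.

Two matrices over a field are similar if and only if they have the same invariant factors.

Both A and B have characteristic polynomial (x - 3)^4 and minimal polynomial (x - 3)^3. Computing further, both have invariant factors x - 3, (x - 3)^3. Hence A and B are similar.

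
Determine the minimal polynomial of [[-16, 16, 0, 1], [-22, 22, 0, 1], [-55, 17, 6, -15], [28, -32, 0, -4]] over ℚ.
The characteristic polynomial factors as (x - 6)^2(x + 2)^2. The minimal polynomial is ∏(x - λ)^{k_λ} where k_λ is the size of the largest Jordan block at λ.

For λ = -2: rank(A + 2I) = 3, and the largest Jordan block has size 2 (the smallest k with rank((A + 2I)^k) = rank((A + 2I)^(k+1))).
For λ = 6: rank(A - 6I) = 3, and the largest Jordan block has size 2 (the smallest k with rank((A - 6I)^k) = rank((A - 6I)^(k+1))).

So m_A(x) = (x - 6)^2(x + 2)^2.

m_A(x) = (x - 6)^2(x + 2)^2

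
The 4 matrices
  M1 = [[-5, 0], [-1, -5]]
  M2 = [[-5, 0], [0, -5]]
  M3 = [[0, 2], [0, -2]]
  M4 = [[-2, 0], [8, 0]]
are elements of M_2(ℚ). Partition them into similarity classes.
3 classes: {M1}, {M2}, {M3, M4}

Characteristic polynomials: χ_{M1} = (x + 5)^2, χ_{M2} = (x + 5)^2, χ_{M3} = x(x + 2), χ_{M4} = x(x + 2).

{M1}: invariant factors (x + 5)^2.

{M2}: invariant factors x + 5, x + 5.

{M3, M4}: invariant factors x(x + 2).

Matrices are similar if and only if their invariant-factor lists agree; the partition into similarity classes is {M1}, {M2}, {M3, M4}.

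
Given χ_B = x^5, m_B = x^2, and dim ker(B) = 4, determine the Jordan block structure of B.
λ = 0: algebraic multiplicity 5 (exponent in χ_B), largest block size 2 (exponent in m_B), 4 blocks (geometric multiplicity). These force block sizes [2, 1, 1, 1].

Jordan blocks: (0, 2), (0, 1), (0, 1), (0, 1)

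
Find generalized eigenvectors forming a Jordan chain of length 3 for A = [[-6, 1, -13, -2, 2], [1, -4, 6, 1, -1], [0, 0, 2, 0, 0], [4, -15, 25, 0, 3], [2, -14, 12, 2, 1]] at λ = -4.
v_1 = [[0, 0, 0, 1, 0]]^T, v_2 = [[-2, 1, 0, 4, 2]]^T, v_3 = [[1, 0, 0, -1, 0]]^T

We seek v_1 ∈ ker((A + 4I)^3) \ ker((A + 4I)^2), then set v_{i+1} = (A + 4I) v_i.

One such chain is v_1 = [[0, 0, 0, 1, 0]]^T, v_2 = [[-2, 1, 0, 4, 2]]^T, v_3 = [[1, 0, 0, -1, 0]]^T. Check: (A + 4I) v_3 = [[0, 0, 0, 0, 0]]^T = 0.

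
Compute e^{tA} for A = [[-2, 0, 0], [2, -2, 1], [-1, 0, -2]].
e^{tA} = [[e^{-2*t}, 0, 0], [t*(4 - t)*e^{-2*t}/2, e^{-2*t}, t*e^{-2*t}], [-t*e^{-2*t}, 0, e^{-2*t}]]

A has Jordan form J = [[-2, 1, 0], [0, -2, 1], [0, 0, -2]] with A = PJP^{-1}, so e^{tA} = P e^{tJ} P^{-1}.

For a Jordan block J_k(λ), e^{tJ_k(λ)} = e^{λt} · (I + tN + t^2 N^2/2! + ... + t^{k-1} N^{k-1}/(k-1)!) where N is the nilpotent superdiagonal part.

Assembling the blocks and conjugating back gives the entries of e^{tA} as shown above.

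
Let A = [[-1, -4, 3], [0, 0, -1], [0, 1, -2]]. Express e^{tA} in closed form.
A has Jordan form J = [[-1, 1, 0], [0, -1, 1], [0, 0, -1]] with A = PJP^{-1}, so e^{tA} = P e^{tJ} P^{-1}.

For a Jordan block J_k(λ), e^{tJ_k(λ)} = e^{λt} · (I + tN + t^2 N^2/2! + ... + t^{k-1} N^{k-1}/(k-1)!) where N is the nilpotent superdiagonal part.

Assembling the blocks and conjugating back gives the entries of e^{tA} as shown above.

e^{tA} = [[e^{-t}, t*(-t - 8)*e^{-t}/2, t*(t + 6)*e^{-t}/2], [0, (t + 1)*e^{-t}, -t*e^{-t}], [0, t*e^{-t}, (1 - t)*e^{-t}]]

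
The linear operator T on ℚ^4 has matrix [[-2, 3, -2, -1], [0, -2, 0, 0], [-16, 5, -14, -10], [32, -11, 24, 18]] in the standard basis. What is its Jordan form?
J = [[-2, 1, 0, 0], [0, -2, 1, 0], [0, 0, -2, 0], [0, 0, 0, 6]]

The characteristic polynomial is det(xI - A) = (x - 6)(x + 2)^3, so the eigenvalues are -2 (algebraic multiplicity 3), 6 (algebraic multiplicity 1).

For λ = -2: rank(A + 2I) = 3, rank((A + 2I)^2) = 2, rank((A + 2I)^3) = 1. The eigenspace has dimension 4 - 3 = 1, so there is 1 Jordan block; the rank sequence gives block sizes [3].

For λ = 6: algebraic multiplicity 1 gives one 1×1 block.

Assembling the blocks gives the Jordan form J above.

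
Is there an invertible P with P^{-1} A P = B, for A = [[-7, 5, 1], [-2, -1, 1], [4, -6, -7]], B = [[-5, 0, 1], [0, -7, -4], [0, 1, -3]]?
Yes.

Two matrices over a field are similar if and only if they have the same invariant factors.

Both A and B have characteristic polynomial (x + 5)^3 and minimal polynomial (x + 5)^3. Computing further, both have invariant factors (x + 5)^3. Hence A and B are similar.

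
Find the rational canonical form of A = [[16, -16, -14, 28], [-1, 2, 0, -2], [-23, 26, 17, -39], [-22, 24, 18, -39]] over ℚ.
The invariant factors of A (the non-unit diagonal entries of the Smith normal form of xI - A over ℚ[x]) are (x + 4)(x^3 + x - 4), each dividing the next. The characteristic polynomial is their product, (x + 4)(x^3 + x - 4).

The rational canonical form is the block-diagonal matrix of companion matrices C(f_i):
R = [[0, 0, 0, 16], [1, 0, 0, 0], [0, 1, 0, -1], [0, 0, 1, -4]].

Note the characteristic polynomial does not split into linear factors over ℚ, so A has no Jordan form over ℚ; the rational canonical form exists over any field.

R = [[0, 0, 0, 16], [1, 0, 0, 0], [0, 1, 0, -1], [0, 0, 1, -4]]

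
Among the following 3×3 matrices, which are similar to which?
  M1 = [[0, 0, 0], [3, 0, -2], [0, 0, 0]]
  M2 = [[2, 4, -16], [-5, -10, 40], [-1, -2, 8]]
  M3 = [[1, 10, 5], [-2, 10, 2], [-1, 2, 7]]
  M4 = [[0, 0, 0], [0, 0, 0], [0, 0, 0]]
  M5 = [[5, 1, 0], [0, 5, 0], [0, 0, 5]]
Characteristic polynomials: χ_{M1} = x^3, χ_{M2} = x^3, χ_{M3} = (x - 6)^3, χ_{M4} = x^3, χ_{M5} = (x - 5)^3.

{M1, M2}: invariant factors x, x^2.

{M3}: invariant factors x - 6, (x - 6)^2.

{M4}: invariant factors x, x, x.

{M5}: invariant factors x - 5, (x - 5)^2.

Matrices are similar if and only if their invariant-factor lists agree; the partition into similarity classes is {M1, M2}, {M3}, {M4}, {M5}.

4 classes: {M1, M2}, {M3}, {M4}, {M5}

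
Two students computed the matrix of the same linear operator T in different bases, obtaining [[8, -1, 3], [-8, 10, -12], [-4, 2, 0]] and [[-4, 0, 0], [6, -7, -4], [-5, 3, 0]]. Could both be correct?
trace(A) = 18 but trace(B) = -11. The trace is a similarity invariant, so A and B are not similar.

No.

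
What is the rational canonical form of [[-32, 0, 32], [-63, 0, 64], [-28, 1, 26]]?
The invariant factors of A (the non-unit diagonal entries of the Smith normal form of xI - A over ℚ[x]) are (x - 2)(x + 4)^2, each dividing the next. The characteristic polynomial is their product, (x - 2)(x + 4)^2.

The rational canonical form is the block-diagonal matrix of companion matrices C(f_i):
R = [[0, 0, 32], [1, 0, 0], [0, 1, -6]].

R = [[0, 0, 32], [1, 0, 0], [0, 1, -6]]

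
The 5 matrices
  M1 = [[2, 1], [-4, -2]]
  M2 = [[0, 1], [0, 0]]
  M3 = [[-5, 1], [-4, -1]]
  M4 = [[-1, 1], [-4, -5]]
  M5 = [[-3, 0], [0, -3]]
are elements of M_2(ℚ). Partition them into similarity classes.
Characteristic polynomials: χ_{M1} = x^2, χ_{M2} = x^2, χ_{M3} = (x + 3)^2, χ_{M4} = (x + 3)^2, χ_{M5} = (x + 3)^2.

{M1, M2}: invariant factors x^2.

{M3, M4}: invariant factors (x + 3)^2.

{M5}: invariant factors x + 3, x + 3.

Matrices are similar if and only if their invariant-factor lists agree; the partition into similarity classes is {M1, M2}, {M3, M4}, {M5}.

3 classes: {M1, M2}, {M3, M4}, {M5}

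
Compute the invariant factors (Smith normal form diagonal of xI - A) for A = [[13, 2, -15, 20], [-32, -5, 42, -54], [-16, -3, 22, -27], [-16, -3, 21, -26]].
x - 1, (x - 1)^3

The Jordan structure of A has elementary divisors (x - 1)^3, (x - 1). Arranging the block sizes at each eigenvalue in decreasing order and taking row products gives the invariant factors.

Invariant factors (smallest first, each dividing the next): x - 1, (x - 1)^3.

Check: the last factor (x - 1)^3 is the minimal polynomial, and the product (x - 1)^4 is the characteristic polynomial.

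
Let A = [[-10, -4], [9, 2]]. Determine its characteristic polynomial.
χ_A(x) = (x + 4)^2

xI - A = [[x + 10, 4], [-9, x - 2]].

Expanding det(xI - A) along the first row:
det(xI - A) = + (x + 10)·det([[x - 2]]) - (4)·det([[-9]]).

Evaluating gives χ_A(x) = x^2 + 8x + 16 = (x + 4)^2.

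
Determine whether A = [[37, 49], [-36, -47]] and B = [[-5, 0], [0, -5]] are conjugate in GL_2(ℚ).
Both have characteristic polynomial (x + 5)^2, but the minimal polynomial of A is (x + 5)^2 while the minimal polynomial of B is x + 5. The minimal polynomial is a similarity invariant, so A and B are not similar.

No.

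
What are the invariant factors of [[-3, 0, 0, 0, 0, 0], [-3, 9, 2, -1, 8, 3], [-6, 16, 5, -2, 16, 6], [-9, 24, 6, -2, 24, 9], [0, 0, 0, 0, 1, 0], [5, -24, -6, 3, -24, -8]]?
The Jordan structure of A has elementary divisors (x + 3), (x - 1)^2, (x - 1), (x - 1), (x - 1). Arranging the block sizes at each eigenvalue in decreasing order and taking row products gives the invariant factors.

Invariant factors (smallest first, each dividing the next): x - 1, x - 1, x - 1, (x - 1)^2(x + 3).

Check: the last factor (x - 1)^2(x + 3) is the minimal polynomial, and the product (x - 1)^5(x + 3) is the characteristic polynomial.

x - 1, x - 1, x - 1, (x - 1)^2(x + 3)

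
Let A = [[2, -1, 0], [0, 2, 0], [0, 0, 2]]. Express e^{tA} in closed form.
A has Jordan form J = [[2, 1, 0], [0, 2, 0], [0, 0, 2]] with A = PJP^{-1}, so e^{tA} = P e^{tJ} P^{-1}.

For a Jordan block J_k(λ), e^{tJ_k(λ)} = e^{λt} · (I + tN + t^2 N^2/2! + ... + t^{k-1} N^{k-1}/(k-1)!) where N is the nilpotent superdiagonal part.

Assembling the blocks and conjugating back gives the entries of e^{tA} as shown above.

e^{tA} = [[e^{2*t}, -t*e^{2*t}, 0], [0, e^{2*t}, 0], [0, 0, e^{2*t}]]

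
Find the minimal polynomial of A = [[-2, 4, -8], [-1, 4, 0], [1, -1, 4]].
m_A(x) = (x - 2)^3

The characteristic polynomial factors as (x - 2)^3. The minimal polynomial is ∏(x - λ)^{k_λ} where k_λ is the size of the largest Jordan block at λ.

For λ = 2: rank(A - 2I) = 2, and the largest Jordan block has size 3 (the smallest k with rank((A - 2I)^k) = rank((A - 2I)^(k+1))).

So m_A(x) = (x - 2)^3.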